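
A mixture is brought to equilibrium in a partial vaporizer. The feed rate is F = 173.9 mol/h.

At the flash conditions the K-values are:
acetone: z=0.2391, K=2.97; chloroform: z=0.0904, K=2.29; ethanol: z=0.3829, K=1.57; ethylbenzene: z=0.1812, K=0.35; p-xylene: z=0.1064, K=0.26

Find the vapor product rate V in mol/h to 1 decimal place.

Newton–Raphson from β = 0.68:
  β = 0.6800: g = 0.05118, g' = -0.7588 → β = 0.7474
  β = 0.7474: g = -0.00233, g' = -0.8333 → β = 0.7446
Converged at β = 0.7446.
Then V = β·F = 0.7446·173.9 = 129.5 mol/h and L = F − V = 44.4 mol/h.

V = 129.5 mol/h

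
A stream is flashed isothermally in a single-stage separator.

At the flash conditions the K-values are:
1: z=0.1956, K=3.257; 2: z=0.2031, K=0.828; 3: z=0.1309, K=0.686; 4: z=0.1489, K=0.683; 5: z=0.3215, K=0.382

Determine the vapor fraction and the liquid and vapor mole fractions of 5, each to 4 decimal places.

ψ = 0.1268, x_5 = 0.3488, y_5 = 0.1333

Let ψ = V/F and solve Σ zᵢ(Kᵢ−1)/(1+ψ(Kᵢ−1)) = 0.
g(0) = ΣzᵢKᵢ − 1 = 0.1195 and g(1) = 1 − Σzᵢ/Kᵢ = -0.5558, so a root lies in (0, 1).
Iterate (Newton) starting at ψ = 0.5:
  ψ = 0.5000: g = -0.22320, g' = -0.5236 → ψ = 0.0737
  ψ = 0.0737: g = 0.04455, g' = -0.9026 → ψ = 0.1231
  ψ = 0.1231: g = 0.00291, g' = -0.7906 → ψ = 0.1267
  ψ = 0.1267: g = 0.00001, g' = -0.7835 → ψ = 0.1268
Converged at ψ = 0.1268.
Compositions from xᵢ = zᵢ/(1+ψ(Kᵢ−1)), yᵢ = Kᵢxᵢ:
  1: x = 0.1521, y = 0.4954
  2: x = 0.2076, y = 0.1719
  3: x = 0.1363, y = 0.0935
  4: x = 0.1551, y = 0.1060
  5: x = 0.3488, y = 0.1333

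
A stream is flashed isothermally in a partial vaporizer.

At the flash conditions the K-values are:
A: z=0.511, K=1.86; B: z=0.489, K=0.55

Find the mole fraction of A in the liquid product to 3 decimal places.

Rachford–Rice: g(ψ) = Σ zᵢ(Kᵢ−1)/(1+ψ(Kᵢ−1)) = 0.
Check two-phase: ΣzᵢKᵢ = 1.219 > 1 and Σzᵢ/Kᵢ = 1.164 > 1, so g(0) = 0.219 > 0 and g(1) = -0.164 < 0.
Newton iteration, ψ⁰ = 0.63:
  ψ = 0.630: g = -0.0221, g' = -0.352 → ψ = 0.567
Converged at ψ = 0.567.
Compositions from xᵢ = zᵢ/(1+ψ(Kᵢ−1)), yᵢ = Kᵢxᵢ:
  A: x = 0.344, y = 0.639
  B: x = 0.656, y = 0.361

x_A = 0.344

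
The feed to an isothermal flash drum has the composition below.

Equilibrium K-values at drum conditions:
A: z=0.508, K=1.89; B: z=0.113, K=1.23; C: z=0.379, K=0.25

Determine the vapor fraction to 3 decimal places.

Let ψ = V/F and solve Σ zᵢ(Kᵢ−1)/(1+ψ(Kᵢ−1)) = 0.
g(0) = ΣzᵢKᵢ − 1 = 0.194 and g(1) = 1 − Σzᵢ/Kᵢ = -0.877, so a root lies in (0, 1).
Iterate (Newton) starting at ψ = 0.5:
  ψ = 0.500: g = -0.1186, g' = -0.743 → ψ = 0.340
  ψ = 0.340: g = -0.0106, g' = -0.627 → ψ = 0.323
Converged at ψ = 0.323.

ψ = 0.323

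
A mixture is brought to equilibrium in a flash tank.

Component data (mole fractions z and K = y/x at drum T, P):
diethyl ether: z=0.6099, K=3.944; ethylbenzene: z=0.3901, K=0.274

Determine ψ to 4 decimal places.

ψ = 0.7076

Newton iteration, ψ⁰ = 0.33:
  ψ = 0.3300: g = 0.53830, g' = -1.7156 → ψ = 0.6438
  ψ = 0.6438: g = 0.08843, g' = -1.3554 → ψ = 0.7090
  ψ = 0.7090: g = -0.00206, g' = -1.4278 → ψ = 0.7076
Converged at ψ = 0.7076.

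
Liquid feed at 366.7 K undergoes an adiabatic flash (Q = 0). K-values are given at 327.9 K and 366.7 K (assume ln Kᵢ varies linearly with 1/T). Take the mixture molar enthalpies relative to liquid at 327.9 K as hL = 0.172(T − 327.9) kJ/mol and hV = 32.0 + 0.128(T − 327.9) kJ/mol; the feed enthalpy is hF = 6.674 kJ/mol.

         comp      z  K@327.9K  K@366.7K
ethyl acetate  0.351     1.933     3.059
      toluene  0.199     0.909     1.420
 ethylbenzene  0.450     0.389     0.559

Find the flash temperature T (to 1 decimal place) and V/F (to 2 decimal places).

T = 332.3 K, V/F = 0.19

Adiabatic flash: solve Rachford–Rice at each trial T, then check hF = ψ·hV(T) + (1−ψ)·hL(T).
  T = 327.9 K: K = (1.933, 0.909, 0.389), RR gives ψ = 0.074, H_out = 2.377 kJ/mol
  T = 366.7 K: K = (3.059, 1.420, 0.559), RR gives ψ = 0.866, H_out = 32.900 kJ/mol
  T = 347.3 K: K = (2.463, 1.150, 0.471), RR gives ψ = 0.502, H_out = 18.961 kJ/mol
  T = 337.6 K: K = (2.190, 1.026, 0.429), RR gives ψ = 0.306, H_out = 11.335 kJ/mol
  T = 332.8 K: K = (2.060, 0.967, 0.409), RR gives ψ = 0.198, H_out = 7.133 kJ/mol
  T = 330.4 K: K = (1.998, 0.938, 0.399), RR gives ψ = 0.139, H_out = 4.873 kJ/mol
Linear interpolation between T = 330.4 (H_out = 4.873) and T = 332.8 (H_out = 7.133) on hF = 6.674 gives T ≈ 332.3 K, at which ψ = 0.19.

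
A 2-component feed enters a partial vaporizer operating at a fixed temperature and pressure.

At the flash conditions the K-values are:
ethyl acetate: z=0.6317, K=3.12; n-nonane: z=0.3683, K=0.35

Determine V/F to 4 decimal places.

Binary case is linear: z₁(K₁−1)(1+V/F(K₂−1)) + z₂(K₂−1)(1+V/F(K₁−1)) = 0
⇒ V/F = [z₁(K₁−1)+z₂(K₂−1)] / [−(K₁−1)(K₂−1)] = 1.09981/1.37800 = 0.7981

V/F = 0.7981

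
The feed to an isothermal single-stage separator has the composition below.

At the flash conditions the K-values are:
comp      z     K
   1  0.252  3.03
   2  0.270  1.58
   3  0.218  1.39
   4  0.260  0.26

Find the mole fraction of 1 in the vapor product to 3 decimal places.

y_1 = 0.318

Material balance + equilibrium reduce to Σ zᵢ(Kᵢ−1)/(1+β(Kᵢ−1)) = 0.
g(0) = ΣzᵢKᵢ − 1 = 0.561 and g(1) = 1 − Σzᵢ/Kᵢ = -0.411, so a root lies in (0, 1).
Newton–Raphson from β = 0.68:
  β = 0.680: g = 0.0071, g' = -0.828 → β = 0.689
Converged at β = 0.689.
Compositions from xᵢ = zᵢ/(1+β(Kᵢ−1)), yᵢ = Kᵢxᵢ:
  1: x = 0.105, y = 0.318
  2: x = 0.193, y = 0.305
  3: x = 0.172, y = 0.239
  4: x = 0.530, y = 0.138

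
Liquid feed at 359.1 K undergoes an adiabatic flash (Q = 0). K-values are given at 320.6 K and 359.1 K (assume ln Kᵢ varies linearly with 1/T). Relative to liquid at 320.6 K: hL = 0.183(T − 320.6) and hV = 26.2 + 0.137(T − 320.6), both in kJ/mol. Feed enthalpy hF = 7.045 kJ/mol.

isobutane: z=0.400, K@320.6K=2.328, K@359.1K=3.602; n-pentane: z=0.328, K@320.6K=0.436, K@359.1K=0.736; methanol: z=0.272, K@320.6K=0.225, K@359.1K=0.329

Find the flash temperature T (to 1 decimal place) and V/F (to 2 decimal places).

T = 326.4 K, V/F = 0.23

Adiabatic flash: solve Rachford–Rice at each trial T, then check hF = ψ·hV(T) + (1−ψ)·hL(T).
  T = 320.6 K: K = (2.328, 0.436, 0.225), RR gives ψ = 0.153, H_out = 4.005 kJ/mol
  T = 359.1 K: K = (3.602, 0.736, 0.329), RR gives ψ = 0.597, H_out = 21.640 kJ/mol
  T = 339.9 K: K = (2.933, 0.575, 0.275), RR gives ψ = 0.389, H_out = 13.377 kJ/mol
  T = 330.2 K: K = (2.621, 0.503, 0.249), RR gives ψ = 0.277, H_out = 8.903 kJ/mol
  T = 325.4 K: K = (2.472, 0.469, 0.237), RR gives ψ = 0.218, H_out = 6.533 kJ/mol
  T = 327.8 K: K = (2.546, 0.485, 0.243), RR gives ψ = 0.248, H_out = 7.735 kJ/mol
Linear interpolation between T = 325.4 (H_out = 6.533) and T = 327.8 (H_out = 7.735) on hF = 7.045 gives T ≈ 326.4 K, at which ψ = 0.23.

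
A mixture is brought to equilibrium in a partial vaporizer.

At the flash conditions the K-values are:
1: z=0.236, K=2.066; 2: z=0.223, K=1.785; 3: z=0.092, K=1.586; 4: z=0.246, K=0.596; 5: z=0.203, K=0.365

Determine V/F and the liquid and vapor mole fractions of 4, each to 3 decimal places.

Material balance + equilibrium reduce to Σ zᵢ(Kᵢ−1)/(1+V/F(Kᵢ−1)) = 0.
Feasibility: ΣzᵢKᵢ = 1.252, Σzᵢ/Kᵢ = 1.266 — both > 1, two phases present.
Newton iteration, V/F⁰ = 0.5:
  V/F = 0.500: g = 0.0181, g' = -0.443 → V/F = 0.541
Converged at V/F = 0.541.
Compositions from xᵢ = zᵢ/(1+V/F(Kᵢ−1)), yᵢ = Kᵢxᵢ:
  1: x = 0.150, y = 0.309
  2: x = 0.157, y = 0.279
  3: x = 0.070, y = 0.111
  4: x = 0.315, y = 0.188
  5: x = 0.309, y = 0.113

V/F = 0.541, x_4 = 0.315, y_4 = 0.188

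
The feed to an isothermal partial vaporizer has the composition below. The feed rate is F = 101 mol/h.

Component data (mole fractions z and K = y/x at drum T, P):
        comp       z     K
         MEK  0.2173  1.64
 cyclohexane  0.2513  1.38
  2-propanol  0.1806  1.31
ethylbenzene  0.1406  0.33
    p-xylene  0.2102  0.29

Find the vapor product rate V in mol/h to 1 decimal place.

Newton–Raphson from V/F = 0.63:
  V/F = 0.6300: g = -0.21003, g' = -0.6168 → V/F = 0.2895
  V/F = 0.2895: g = -0.04999, g' = -0.3725 → V/F = 0.1553
  V/F = 0.1553: g = -0.00279, g' = -0.3343 → V/F = 0.1469
Converged at V/F = 0.1469.
Then V = V/F·F = 0.1469·101 = 14.8 mol/h and L = F − V = 86.2 mol/h.

V = 14.8 mol/h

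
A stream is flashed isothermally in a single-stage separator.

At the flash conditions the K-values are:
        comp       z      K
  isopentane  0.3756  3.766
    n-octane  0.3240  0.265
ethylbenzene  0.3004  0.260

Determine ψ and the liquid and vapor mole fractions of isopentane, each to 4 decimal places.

ψ = 0.2836, x_isopentane = 0.2105, y_isopentane = 0.7927

Material balance + equilibrium reduce to Σ zᵢ(Kᵢ−1)/(1+ψ(Kᵢ−1)) = 0.
Feasibility: ΣzᵢKᵢ = 1.5785, Σzᵢ/Kᵢ = 2.4778 — both > 1, two phases present.
Iterate (Newton) starting at ψ = 0.5:
  ψ = 0.5000: g = -0.29339, g' = -1.3580 → ψ = 0.2840
  ψ = 0.2840: g = -0.00050, g' = -1.4447 → ψ = 0.2836
Converged at ψ = 0.2836.
Compositions from xᵢ = zᵢ/(1+ψ(Kᵢ−1)), yᵢ = Kᵢxᵢ:
  isopentane: x = 0.2105, y = 0.7927
  n-octane: x = 0.4093, y = 0.1085
  ethylbenzene: x = 0.3802, y = 0.0988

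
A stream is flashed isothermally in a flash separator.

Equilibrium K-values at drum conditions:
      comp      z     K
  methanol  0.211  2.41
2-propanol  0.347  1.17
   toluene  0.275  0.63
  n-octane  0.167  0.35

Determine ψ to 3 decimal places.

Let ψ = V/F and solve Σ zᵢ(Kᵢ−1)/(1+ψ(Kᵢ−1)) = 0.
g(0) = ΣzᵢKᵢ − 1 = 0.146 and g(1) = 1 − Σzᵢ/Kᵢ = -0.298, so a root lies in (0, 1).
Newton iteration, ψ⁰ = 0.36:
  ψ = 0.360: g = -0.0062, g' = -0.364 → ψ = 0.343
Converged at ψ = 0.343.

ψ = 0.343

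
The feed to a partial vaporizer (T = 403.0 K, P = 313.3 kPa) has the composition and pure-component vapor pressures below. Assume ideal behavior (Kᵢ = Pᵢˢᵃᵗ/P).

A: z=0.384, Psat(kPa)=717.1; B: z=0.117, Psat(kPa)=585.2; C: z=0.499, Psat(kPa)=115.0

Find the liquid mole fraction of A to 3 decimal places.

Raoult's law: Kᵢ = Pᵢˢᵃᵗ/P = Pᵢˢᵃᵗ/313.3.
  K_A = 717.1/313.3 = 2.28886, K_B = 585.2/313.3 = 1.86786, K_C = 115.0/313.3 = 0.36706
Material balance + equilibrium reduce to Σ zᵢ(Kᵢ−1)/(1+V/F(Kᵢ−1)) = 0.
Feasibility: ΣzᵢKᵢ = 1.281, Σzᵢ/Kᵢ = 1.590 — both > 1, two phases present.
Newton–Raphson from V/F = 0.5:
  V/F = 0.500: g = -0.0903, g' = -0.707 → V/F = 0.372
  V/F = 0.372: g = -0.0020, g' = -0.684 → V/F = 0.369
Converged at V/F = 0.369.
Compositions from xᵢ = zᵢ/(1+V/F(Kᵢ−1)), yᵢ = Kᵢxᵢ:
  A: x = 0.260, y = 0.595
  B: x = 0.089, y = 0.165
  C: x = 0.651, y = 0.239

x_A = 0.260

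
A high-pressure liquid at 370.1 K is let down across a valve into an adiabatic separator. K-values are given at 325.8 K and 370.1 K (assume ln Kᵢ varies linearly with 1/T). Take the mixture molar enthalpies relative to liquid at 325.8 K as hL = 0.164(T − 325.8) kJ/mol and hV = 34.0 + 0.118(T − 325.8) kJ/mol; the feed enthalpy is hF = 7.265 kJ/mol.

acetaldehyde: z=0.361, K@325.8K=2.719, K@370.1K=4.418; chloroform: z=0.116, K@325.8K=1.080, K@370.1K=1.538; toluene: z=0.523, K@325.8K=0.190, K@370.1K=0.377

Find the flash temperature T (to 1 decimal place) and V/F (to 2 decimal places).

Adiabatic flash: solve Rachford–Rice at each trial T, then check hF = ψ·hV(T) + (1−ψ)·hL(T).
  T = 325.8 K: K = (2.719, 1.080, 0.190), RR gives ψ = 0.168, H_out = 5.721 kJ/mol
  T = 370.1 K: K = (4.418, 1.538, 0.377), RR gives ψ = 0.531, H_out = 24.236 kJ/mol
  T = 348.0 K: K = (3.522, 1.304, 0.274), RR gives ψ = 0.355, H_out = 15.360 kJ/mol
  T = 336.9 K: K = (3.108, 1.190, 0.229), RR gives ψ = 0.267, H_out = 10.777 kJ/mol
  T = 331.4 K: K = (2.912, 1.135, 0.209), RR gives ψ = 0.220, H_out = 8.355 kJ/mol
  T = 328.6 K: K = (2.815, 1.108, 0.199), RR gives ψ = 0.195, H_out = 7.063 kJ/mol
  T = 330.0 K: K = (2.863, 1.121, 0.204), RR gives ψ = 0.208, H_out = 7.715 kJ/mol
Linear interpolation between T = 328.6 (H_out = 7.063) and T = 330.0 (H_out = 7.715) on hF = 7.265 gives T ≈ 329.0 K, at which ψ = 0.20.

T = 329.0 K, V/F = 0.20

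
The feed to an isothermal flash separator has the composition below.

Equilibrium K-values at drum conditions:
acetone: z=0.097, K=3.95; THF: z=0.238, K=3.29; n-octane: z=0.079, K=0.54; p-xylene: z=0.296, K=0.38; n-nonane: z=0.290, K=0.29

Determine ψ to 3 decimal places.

Iterate (Newton) starting at ψ = 0.48:
  ψ = 0.480: g = -0.2422, g' = -1.022 → ψ = 0.243
  ψ = 0.243: g = 0.0109, g' = -1.194 → ψ = 0.252
Converged at ψ = 0.252.

ψ = 0.252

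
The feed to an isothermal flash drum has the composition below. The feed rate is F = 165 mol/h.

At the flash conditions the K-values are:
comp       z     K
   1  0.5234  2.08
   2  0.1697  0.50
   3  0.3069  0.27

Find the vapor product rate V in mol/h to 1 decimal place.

Rachford–Rice: g(ψ) = Σ zᵢ(Kᵢ−1)/(1+ψ(Kᵢ−1)) = 0.
Check two-phase: ΣzᵢKᵢ = 1.2564 > 1 and Σzᵢ/Kᵢ = 1.7277 > 1, so g(0) = 0.2564 > 0 and g(1) = -0.7277 < 0.
Newton iteration, ψ⁰ = 0.51:
  ψ = 0.5100: g = -0.10631, g' = -0.7454 → ψ = 0.3674
  ψ = 0.3674: g = -0.00538, g' = -0.6820 → ψ = 0.3595
Converged at ψ = 0.3595.
Then V = ψ·F = 0.3595·165 = 59.3 mol/h and L = F − V = 105.7 mol/h.

V = 59.3 mol/h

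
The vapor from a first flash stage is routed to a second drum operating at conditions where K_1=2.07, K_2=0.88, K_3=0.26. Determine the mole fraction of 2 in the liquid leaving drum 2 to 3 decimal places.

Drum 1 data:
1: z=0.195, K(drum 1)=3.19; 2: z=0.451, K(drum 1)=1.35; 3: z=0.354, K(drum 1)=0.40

Drum 1:
Iterate (Newton) starting at ψ₁ = 0.5:
  ψ₁ = 0.500: g = 0.0348, g' = -0.513 → ψ₁ = 0.568
Converged at ψ₁ = 0.568.
Drum-1 compositions:
  1: x = 0.087, y = 0.277
  2: x = 0.376, y = 0.508
  3: x = 0.537, y = 0.215
Drum-2 feed = drum-1 vapor: z₂ = (0.2773, 0.5079, 0.2147).
Drum 2:
Material balance + equilibrium reduce to Σ zᵢ(Kᵢ−1)/(1+ψ₂(Kᵢ−1)) = 0.
g(0) = ΣzᵢKᵢ − 1 = 0.077 and g(1) = 1 − Σzᵢ/Kᵢ = -0.537, so a root lies in (0, 1).
Newton iteration, ψ₂⁰ = 0.5:
  ψ₂ = 0.500: g = -0.1237, g' = -0.439 → ψ₂ = 0.218
  ψ₂ = 0.218: g = -0.0116, g' = -0.384 → ψ₂ = 0.188
Converged at ψ₂ = 0.188.
  1: x = 0.231, y = 0.478
  2: x = 0.520, y = 0.457
  3: x = 0.249, y = 0.065

x_2 (drum 2) = 0.520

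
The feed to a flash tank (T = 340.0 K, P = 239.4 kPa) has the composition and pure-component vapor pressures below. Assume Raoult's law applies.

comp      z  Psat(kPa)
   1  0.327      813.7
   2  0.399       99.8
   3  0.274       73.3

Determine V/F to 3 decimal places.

Raoult's law: Kᵢ = Pᵢˢᵃᵗ/P = Pᵢˢᵃᵗ/239.4.
  K_1 = 813.7/239.4 = 3.39891, K_2 = 99.8/239.4 = 0.41688, K_3 = 73.3/239.4 = 0.30618
Material balance + equilibrium reduce to Σ zᵢ(Kᵢ−1)/(1+V/F(Kᵢ−1)) = 0.
Feasibility: ΣzᵢKᵢ = 1.362, Σzᵢ/Kᵢ = 1.948 — both > 1, two phases present.
Newton–Raphson from V/F = 0.5:
  V/F = 0.500: g = -0.2629, g' = -0.969 → V/F = 0.229
  V/F = 0.229: g = 0.0122, g' = -1.152 → V/F = 0.239
Converged at V/F = 0.239.

V/F = 0.239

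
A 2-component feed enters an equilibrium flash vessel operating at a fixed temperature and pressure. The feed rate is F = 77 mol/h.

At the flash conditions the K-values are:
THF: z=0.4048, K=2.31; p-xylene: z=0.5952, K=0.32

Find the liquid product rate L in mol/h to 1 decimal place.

L = 66.1 mol/h

Let ψ = V/F and solve Σ zᵢ(Kᵢ−1)/(1+ψ(Kᵢ−1)) = 0.
Feasibility: ΣzᵢKᵢ = 1.1256, Σzᵢ/Kᵢ = 2.0352 — both > 1, two phases present.
Binary case is linear: z₁(K₁−1)(1+ψ(K₂−1)) + z₂(K₂−1)(1+ψ(K₁−1)) = 0
⇒ ψ = [z₁(K₁−1)+z₂(K₂−1)] / [−(K₁−1)(K₂−1)] = 0.12555/0.89080 = 0.1409
Then V = ψ·F = 0.1409·77 = 10.9 mol/h and L = F − V = 66.1 mol/h.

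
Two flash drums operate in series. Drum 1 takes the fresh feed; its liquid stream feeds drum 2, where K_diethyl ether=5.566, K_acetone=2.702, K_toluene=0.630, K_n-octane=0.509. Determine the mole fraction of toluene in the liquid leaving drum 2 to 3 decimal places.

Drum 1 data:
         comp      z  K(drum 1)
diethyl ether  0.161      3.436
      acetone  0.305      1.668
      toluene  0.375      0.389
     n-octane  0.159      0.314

Drum 1:
Newton iteration, ψ₁⁰ = 0.65:
  ψ₁ = 0.650: g = -0.2830, g' = -0.838 → ψ₁ = 0.312
  ψ₁ = 0.312: g = -0.0307, g' = -0.736 → ψ₁ = 0.271
Converged at ψ₁ = 0.271.
Drum-1 compositions:
  diethyl ether: x = 0.097, y = 0.333
  acetone: x = 0.258, y = 0.431
  toluene: x = 0.449, y = 0.175
  n-octane: x = 0.195, y = 0.061
Drum-2 feed = drum-1 liquid: z₂ = (0.0969, 0.2582, 0.4495, 0.1953).
Drum 2:
Iterate (Newton) starting at ψ₂ = 0.5:
  ψ₂ = 0.500: g = 0.0411, g' = -0.581 → ψ₂ = 0.571
  ψ₂ = 0.571: g = 0.0016, g' = -0.538 → ψ₂ = 0.574
Converged at ψ₂ = 0.574.
  diethyl ether: x = 0.027, y = 0.149
  acetone: x = 0.131, y = 0.353
  toluene: x = 0.571, y = 0.359
  n-octane: x = 0.272, y = 0.138

x_toluene (drum 2) = 0.571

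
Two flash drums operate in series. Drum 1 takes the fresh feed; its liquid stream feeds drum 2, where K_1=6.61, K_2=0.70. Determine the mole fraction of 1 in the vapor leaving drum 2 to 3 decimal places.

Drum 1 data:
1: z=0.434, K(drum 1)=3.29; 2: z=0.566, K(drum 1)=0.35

y_1 (drum 2) = 0.336

Drum 1:
Iterate (Newton) starting at ψ₁ = 0.5:
  ψ₁ = 0.500: g = -0.0817, g' = -1.020 → ψ₁ = 0.420
  ψ₁ = 0.420: g = 0.0007, g' = -1.044 → ψ₁ = 0.421
Converged at ψ₁ = 0.421.
Drum-1 compositions:
  1: x = 0.221, y = 0.727
  2: x = 0.779, y = 0.273
Drum-2 feed = drum-1 liquid: z₂ = (0.2211, 0.7789).
Drum 2:
Newton–Raphson from ψ₂ = 0.5:
  ψ₂ = 0.500: g = 0.0511, g' = -0.578 → ψ₂ = 0.588
  ψ₂ = 0.588: g = 0.0046, g' = -0.480 → ψ₂ = 0.598
Converged at ψ₂ = 0.598.
  1: x = 0.051, y = 0.336
  2: x = 0.949, y = 0.664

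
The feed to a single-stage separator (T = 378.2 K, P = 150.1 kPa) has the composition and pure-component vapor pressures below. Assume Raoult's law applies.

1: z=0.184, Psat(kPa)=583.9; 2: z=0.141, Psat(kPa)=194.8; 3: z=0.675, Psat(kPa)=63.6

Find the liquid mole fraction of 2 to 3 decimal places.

x_2 = 0.136

Raoult's law: Kᵢ = Pᵢˢᵃᵗ/P = Pᵢˢᵃᵗ/150.1.
  K_1 = 583.9/150.1 = 3.89007, K_2 = 194.8/150.1 = 1.29780, K_3 = 63.6/150.1 = 0.42372
Material balance + equilibrium reduce to Σ zᵢ(Kᵢ−1)/(1+ψ(Kᵢ−1)) = 0.
g(0) = ΣzᵢKᵢ − 1 = 0.185 and g(1) = 1 − Σzᵢ/Kᵢ = -0.749, so a root lies in (0, 1).
Iterate (Newton) starting at ψ = 0.5:
  ψ = 0.500: g = -0.2924, g' = -0.709 → ψ = 0.088
  ψ = 0.088: g = 0.0557, g' = -1.239 → ψ = 0.132
  ψ = 0.132: g = 0.0038, g' = -1.078 → ψ = 0.136
Converged at ψ = 0.136.
Compositions from xᵢ = zᵢ/(1+ψ(Kᵢ−1)), yᵢ = Kᵢxᵢ:
  1: x = 0.132, y = 0.514
  2: x = 0.136, y = 0.176
  3: x = 0.732, y = 0.310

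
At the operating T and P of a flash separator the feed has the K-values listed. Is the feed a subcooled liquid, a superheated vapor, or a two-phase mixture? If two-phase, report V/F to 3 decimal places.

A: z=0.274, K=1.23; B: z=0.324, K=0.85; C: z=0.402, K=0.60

ΣzᵢKᵢ = 0.854; Σzᵢ/Kᵢ = 1.274.
Since ΣzᵢKᵢ < 1 the mixture is below its bubble point — single liquid phase.

subcooled liquid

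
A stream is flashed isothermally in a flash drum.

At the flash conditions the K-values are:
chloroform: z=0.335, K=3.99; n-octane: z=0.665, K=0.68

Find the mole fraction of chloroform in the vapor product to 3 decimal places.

y_chloroform = 0.386

Let β = V/F and solve Σ zᵢ(Kᵢ−1)/(1+β(Kᵢ−1)) = 0.
Feasibility: ΣzᵢKᵢ = 1.789, Σzᵢ/Kᵢ = 1.062 — both > 1, two phases present.
Binary case is linear: z₁(K₁−1)(1+β(K₂−1)) + z₂(K₂−1)(1+β(K₁−1)) = 0
⇒ β = [z₁(K₁−1)+z₂(K₂−1)] / [−(K₁−1)(K₂−1)] = 0.7889/0.9568 = 0.824
Compositions from xᵢ = zᵢ/(1+β(Kᵢ−1)), yᵢ = Kᵢxᵢ:
  chloroform: x = 0.097, y = 0.386
  n-octane: x = 0.903, y = 0.614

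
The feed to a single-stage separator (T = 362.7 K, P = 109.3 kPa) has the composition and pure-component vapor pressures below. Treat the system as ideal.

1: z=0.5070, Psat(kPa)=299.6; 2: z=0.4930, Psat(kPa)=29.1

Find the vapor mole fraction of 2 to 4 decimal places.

Raoult's law: Kᵢ = Pᵢˢᵃᵗ/P = Pᵢˢᵃᵗ/109.3.
  K_1 = 299.6/109.3 = 2.741080, K_2 = 29.1/109.3 = 0.266240
Material balance + equilibrium reduce to Σ zᵢ(Kᵢ−1)/(1+β(Kᵢ−1)) = 0.
Check two-phase: ΣzᵢKᵢ = 1.5210 > 1 and Σzᵢ/Kᵢ = 2.0367 > 1, so g(0) = 0.5210 > 0 and g(1) = -1.0367 < 0.
Newton–Raphson from β = 0.5:
  β = 0.5000: g = -0.09946, g' = -1.1014 → β = 0.4097
  β = 0.4097: g = -0.00203, g' = -1.0662 → β = 0.4078
Converged at β = 0.4078.
Compositions from xᵢ = zᵢ/(1+β(Kᵢ−1)), yᵢ = Kᵢxᵢ:
  1: x = 0.2965, y = 0.8127
  2: x = 0.7035, y = 0.1873

y_2 = 0.1873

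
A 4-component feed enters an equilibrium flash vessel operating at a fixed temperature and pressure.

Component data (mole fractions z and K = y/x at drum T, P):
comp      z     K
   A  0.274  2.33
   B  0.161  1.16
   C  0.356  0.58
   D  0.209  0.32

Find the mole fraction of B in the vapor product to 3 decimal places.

y_B = 0.182

Rachford–Rice: g(ψ) = Σ zᵢ(Kᵢ−1)/(1+ψ(Kᵢ−1)) = 0.
g(0) = ΣzᵢKᵢ − 1 = 0.099 and g(1) = 1 − Σzᵢ/Kᵢ = -0.523, so a root lies in (0, 1).
Newton iteration, ψ⁰ = 0.39:
  ψ = 0.390: g = -0.1080, g' = -0.483 → ψ = 0.166
  ψ = 0.166: g = 0.0026, g' = -0.524 → ψ = 0.171
Converged at ψ = 0.171.
Compositions from xᵢ = zᵢ/(1+ψ(Kᵢ−1)), yᵢ = Kᵢxᵢ:
  A: x = 0.223, y = 0.520
  B: x = 0.157, y = 0.182
  C: x = 0.384, y = 0.222
  D: x = 0.237, y = 0.076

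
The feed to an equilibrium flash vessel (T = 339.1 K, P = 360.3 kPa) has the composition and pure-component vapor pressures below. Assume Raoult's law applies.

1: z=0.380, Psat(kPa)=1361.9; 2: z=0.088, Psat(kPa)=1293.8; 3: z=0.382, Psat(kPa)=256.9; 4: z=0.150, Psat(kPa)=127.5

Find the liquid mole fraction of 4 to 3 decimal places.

x_4 = 0.351

Raoult's law: Kᵢ = Pᵢˢᵃᵗ/P = Pᵢˢᵃᵗ/360.3.
  K_1 = 1361.9/360.3 = 3.77991, K_2 = 1293.8/360.3 = 3.59090, K_3 = 256.9/360.3 = 0.71302, K_4 = 127.5/360.3 = 0.35387
Iterate (Newton) starting at β = 0.53:
  β = 0.530: g = 0.2465, g' = -0.774 → β = 0.849
  β = 0.849: g = 0.0262, g' = -0.680 → β = 0.887
Converged at β = 0.887.
Compositions from xᵢ = zᵢ/(1+β(Kᵢ−1)), yᵢ = Kᵢxᵢ:
  1: x = 0.110, y = 0.415
  2: x = 0.027, y = 0.096
  3: x = 0.512, y = 0.365
  4: x = 0.351, y = 0.124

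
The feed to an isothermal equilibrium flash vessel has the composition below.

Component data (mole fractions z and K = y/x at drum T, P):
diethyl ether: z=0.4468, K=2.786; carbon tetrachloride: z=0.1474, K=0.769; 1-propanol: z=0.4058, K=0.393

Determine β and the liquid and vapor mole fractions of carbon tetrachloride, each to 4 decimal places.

β = 0.5412, x_carbon tetrachloride = 0.1685, y_carbon tetrachloride = 0.1295

Rachford–Rice: g(β) = Σ zᵢ(Kᵢ−1)/(1+β(Kᵢ−1)) = 0.
Feasibility: ΣzᵢKᵢ = 1.5176, Σzᵢ/Kᵢ = 1.3846 — both > 1, two phases present.
Newton–Raphson from β = 0.5:
  β = 0.5000: g = 0.02939, g' = -0.7160 → β = 0.5411
  β = 0.5411: g = 0.00013, g' = -0.7104 → β = 0.5412
Converged at β = 0.5412.
Compositions from xᵢ = zᵢ/(1+β(Kᵢ−1)), yᵢ = Kᵢxᵢ:
  diethyl ether: x = 0.2272, y = 0.6329
  carbon tetrachloride: x = 0.1685, y = 0.1295
  1-propanol: x = 0.6044, y = 0.2375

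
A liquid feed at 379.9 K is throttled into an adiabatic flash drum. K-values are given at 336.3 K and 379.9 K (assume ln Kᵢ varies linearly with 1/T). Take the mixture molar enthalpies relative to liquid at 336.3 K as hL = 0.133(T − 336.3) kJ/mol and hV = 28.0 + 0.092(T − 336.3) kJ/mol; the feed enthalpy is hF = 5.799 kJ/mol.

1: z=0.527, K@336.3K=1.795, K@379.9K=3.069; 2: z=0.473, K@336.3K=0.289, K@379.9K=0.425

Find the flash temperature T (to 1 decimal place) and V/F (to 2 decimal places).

Adiabatic flash: solve Rachford–Rice at each trial T, then check hF = ψ·hV(T) + (1−ψ)·hL(T).
  T = 336.3 K: K = (1.795, 0.289), RR gives ψ = 0.146, H_out = 4.095 kJ/mol
  T = 379.9 K: K = (3.069, 0.425), RR gives ψ = 0.688, H_out = 23.831 kJ/mol
  T = 358.1 K: K = (2.386, 0.355), RR gives ψ = 0.475, H_out = 15.781 kJ/mol
  T = 347.2 K: K = (2.079, 0.321), RR gives ψ = 0.338, H_out = 10.757 kJ/mol
  T = 341.8 K: K = (1.935, 0.305), RR gives ψ = 0.253, H_out = 7.746 kJ/mol
  T = 339.1 K: K = (1.866, 0.297), RR gives ψ = 0.203, H_out = 6.043 kJ/mol
  T = 337.7 K: K = (1.830, 0.293), RR gives ψ = 0.176, H_out = 5.095 kJ/mol
Linear interpolation between T = 337.7 (H_out = 5.095) and T = 339.1 (H_out = 6.043) on hF = 5.799 gives T ≈ 338.7 K, at which ψ = 0.20.

T = 338.7 K, V/F = 0.20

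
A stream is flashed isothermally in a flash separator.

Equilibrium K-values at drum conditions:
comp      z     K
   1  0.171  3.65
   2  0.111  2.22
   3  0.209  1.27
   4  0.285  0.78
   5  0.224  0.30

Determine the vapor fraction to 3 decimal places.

ψ = 0.530

Material balance + equilibrium reduce to Σ zᵢ(Kᵢ−1)/(1+ψ(Kᵢ−1)) = 0.
Check two-phase: ΣzᵢKᵢ = 1.425 > 1 and Σzᵢ/Kᵢ = 1.373 > 1, so g(0) = 0.426 > 0 and g(1) = -0.373 < 0.
Newton iteration, ψ⁰ = 0.47:
  ψ = 0.470: g = 0.0343, g' = -0.578 → ψ = 0.529
  ψ = 0.529: g = 0.0001, g' = -0.575 → ψ = 0.530
Converged at ψ = 0.530.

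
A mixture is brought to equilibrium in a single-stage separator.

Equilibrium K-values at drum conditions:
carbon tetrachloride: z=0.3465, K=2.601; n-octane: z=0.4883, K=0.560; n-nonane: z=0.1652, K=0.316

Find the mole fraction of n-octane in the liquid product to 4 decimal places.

x_n-octane = 0.5562

Material balance + equilibrium reduce to Σ zᵢ(Kᵢ−1)/(1+ψ(Kᵢ−1)) = 0.
g(0) = ΣzᵢKᵢ − 1 = 0.2269 and g(1) = 1 − Σzᵢ/Kᵢ = -0.5280, so a root lies in (0, 1).
Newton–Raphson from ψ = 0.5:
  ψ = 0.5000: g = -0.13907, g' = -0.6079 → ψ = 0.2712
  ψ = 0.2712: g = 0.00410, g' = -0.6702 → ψ = 0.2773
Converged at ψ = 0.2773.
Compositions from xᵢ = zᵢ/(1+ψ(Kᵢ−1)), yᵢ = Kᵢxᵢ:
  carbon tetrachloride: x = 0.2400, y = 0.6241
  n-octane: x = 0.5562, y = 0.3115
  n-nonane: x = 0.2039, y = 0.0644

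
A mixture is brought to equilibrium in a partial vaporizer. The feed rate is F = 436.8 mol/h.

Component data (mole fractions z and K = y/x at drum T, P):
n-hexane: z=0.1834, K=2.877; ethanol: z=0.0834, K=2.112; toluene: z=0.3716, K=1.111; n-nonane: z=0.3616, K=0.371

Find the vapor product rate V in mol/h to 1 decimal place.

Material balance + equilibrium reduce to Σ zᵢ(Kᵢ−1)/(1+V/F(Kᵢ−1)) = 0.
Feasibility: ΣzᵢKᵢ = 1.2508, Σzᵢ/Kᵢ = 1.4124 — both > 1, two phases present.
Newton–Raphson from V/F = 0.5:
  V/F = 0.5000: g = -0.05553, g' = -0.5231 → V/F = 0.3938
  V/F = 0.3938: g = -0.00040, g' = -0.5205 → V/F = 0.3931
Converged at V/F = 0.3931.
Then V = V/F·F = 0.3931·436.8 = 171.7 mol/h and L = F − V = 265.1 mol/h.

V = 171.7 mol/h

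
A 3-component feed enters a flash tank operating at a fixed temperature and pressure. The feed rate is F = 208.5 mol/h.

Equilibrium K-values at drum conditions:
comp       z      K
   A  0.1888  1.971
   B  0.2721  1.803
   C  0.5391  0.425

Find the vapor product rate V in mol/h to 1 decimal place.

V = 38.0 mol/h

Rachford–Rice: g(ψ) = Σ zᵢ(Kᵢ−1)/(1+ψ(Kᵢ−1)) = 0.
g(0) = ΣzᵢKᵢ − 1 = 0.0918 and g(1) = 1 − Σzᵢ/Kᵢ = -0.5152, so a root lies in (0, 1).
Iterate (Newton) starting at ψ = 0.47:
  ψ = 0.4700: g = -0.14027, g' = -0.5111 → ψ = 0.1955
  ψ = 0.1955: g = -0.00634, g' = -0.4831 → ψ = 0.1824
Converged at ψ = 0.1824.
Then V = ψ·F = 0.1824·208.5 = 38.0 mol/h and L = F − V = 170.5 mol/h.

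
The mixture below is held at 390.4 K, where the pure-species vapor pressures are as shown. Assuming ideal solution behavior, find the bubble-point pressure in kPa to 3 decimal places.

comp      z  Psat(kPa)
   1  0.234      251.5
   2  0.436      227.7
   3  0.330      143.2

Pbub = 205.384 kPa

At the bubble point ψ → 0, so ΣzᵢKᵢ = 1 with Kᵢ = Pᵢˢᵃᵗ/P ⇒ P = ΣzᵢPᵢˢᵃᵗ.
P = 0.234·251.5 + 0.436·227.7 + 0.330·143.2 = 205.384 kPa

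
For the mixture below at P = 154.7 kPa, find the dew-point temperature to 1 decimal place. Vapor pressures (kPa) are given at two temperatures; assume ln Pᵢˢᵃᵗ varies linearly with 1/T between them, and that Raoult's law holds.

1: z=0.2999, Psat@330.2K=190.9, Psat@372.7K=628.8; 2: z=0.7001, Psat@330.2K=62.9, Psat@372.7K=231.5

T = 351.2 K

Dew-point temperature: Σzᵢ·P/Pᵢˢᵃᵗ(T) = 1. Interpolate ln Pᵢˢᵃᵗ = aᵢ + bᵢ/T.
  T = 330.2 K: ΣzᵢP/Pᵢˢᵃᵗ = 1.9649
  T = 372.7 K: ΣzᵢP/Pᵢˢᵃᵗ = 0.5416
  T = 351.4 K: ΣzᵢP/Pᵢˢᵃᵗ = 0.9935
  T = 340.8 K: ΣzᵢP/Pᵢˢᵃᵗ = 1.3824
  T = 346.1 K: ΣzᵢP/Pᵢˢᵃᵗ = 1.1690
  T = 348.8 K: ΣzᵢP/Pᵢˢᵃᵗ = 1.0754
Interpolating between 348.8 K and 351.4 K gives T ≈ 351.2 K.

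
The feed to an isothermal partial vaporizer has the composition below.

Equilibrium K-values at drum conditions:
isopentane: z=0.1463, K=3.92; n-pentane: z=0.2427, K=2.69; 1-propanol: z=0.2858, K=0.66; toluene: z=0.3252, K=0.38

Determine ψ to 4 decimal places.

ψ = 0.4816

Let ψ = V/F and solve Σ zᵢ(Kᵢ−1)/(1+ψ(Kᵢ−1)) = 0.
g(0) = ΣzᵢKᵢ − 1 = 0.5386 and g(1) = 1 − Σzᵢ/Kᵢ = -0.4164, so a root lies in (0, 1).
Newton iteration, ψ⁰ = 0.5:
  ψ = 0.5000: g = -0.01332, g' = -0.7203 → ψ = 0.4815
  ψ = 0.4815: g = 0.00006, g' = -0.7275 → ψ = 0.4816
Converged at ψ = 0.4816.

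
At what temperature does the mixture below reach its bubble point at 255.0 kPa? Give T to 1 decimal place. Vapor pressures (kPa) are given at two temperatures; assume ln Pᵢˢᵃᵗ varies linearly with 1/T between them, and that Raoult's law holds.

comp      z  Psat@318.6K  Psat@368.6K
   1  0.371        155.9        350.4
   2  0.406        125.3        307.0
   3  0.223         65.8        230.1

Bubble-point temperature: ΣzᵢPᵢˢᵃᵗ(T) = P. Interpolate ln Pᵢˢᵃᵗ = aᵢ + bᵢ/T.
  T = 318.6 K: ΣzᵢPᵢˢᵃᵗ = 123.38 kPa
  T = 368.6 K: ΣzᵢPᵢˢᵃᵗ = 305.95 kPa
  T = 343.6 K: ΣzᵢPᵢˢᵃᵗ = 200.29 kPa
  T = 356.1 K: ΣzᵢPᵢˢᵃᵗ = 249.24 kPa
  T = 362.4 K: ΣzᵢPᵢˢᵃᵗ = 276.82 kPa
  T = 359.2 K: ΣzᵢPᵢˢᵃᵗ = 262.56 kPa
  T = 357.6 K: ΣzᵢPᵢˢᵃᵗ = 255.63 kPa
Interpolating between 356.1 K and 357.6 K gives T ≈ 357.5 K.

T = 357.5 K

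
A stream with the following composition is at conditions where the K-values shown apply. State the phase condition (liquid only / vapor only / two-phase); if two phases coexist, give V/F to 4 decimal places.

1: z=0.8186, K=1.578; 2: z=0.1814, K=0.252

ΣzᵢKᵢ = 1.3375; Σzᵢ/Kᵢ = 1.2386.
Both exceed 1, so a two-phase solution exists.
Rachford–Rice: g(ψ) = Σ zᵢ(Kᵢ−1)/(1+ψ(Kᵢ−1)) = 0.
Binary case is linear: z₁(K₁−1)(1+ψ(K₂−1)) + z₂(K₂−1)(1+ψ(K₁−1)) = 0
⇒ ψ = [z₁(K₁−1)+z₂(K₂−1)] / [−(K₁−1)(K₂−1)] = 0.33746/0.43234 = 0.7805

two-phase, V/F = 0.7805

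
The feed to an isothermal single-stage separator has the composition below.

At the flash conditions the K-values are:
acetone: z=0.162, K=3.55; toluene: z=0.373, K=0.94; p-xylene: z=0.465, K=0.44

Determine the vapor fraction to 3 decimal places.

ψ = 0.139

Iterate (Newton) starting at ψ = 0.32:
  ψ = 0.320: g = -0.1126, g' = -0.537 → ψ = 0.110
  ψ = 0.110: g = 0.0222, g' = -0.808 → ψ = 0.138
  ψ = 0.138: g = 0.0008, g' = -0.749 → ψ = 0.139
Converged at ψ = 0.139.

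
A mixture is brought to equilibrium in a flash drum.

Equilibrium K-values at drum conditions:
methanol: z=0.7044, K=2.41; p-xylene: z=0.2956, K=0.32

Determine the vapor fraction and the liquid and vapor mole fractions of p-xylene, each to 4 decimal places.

Rachford–Rice: g(ψ) = Σ zᵢ(Kᵢ−1)/(1+ψ(Kᵢ−1)) = 0.
Feasibility: ΣzᵢKᵢ = 1.7922, Σzᵢ/Kᵢ = 1.2160 — both > 1, two phases present.
Newton iteration, ψ⁰ = 0.65:
  ψ = 0.6500: g = 0.15801, g' = -0.8203 → ψ = 0.8426
  ψ = 0.8426: g = -0.01682, g' = -1.0421 → ψ = 0.8265
  ψ = 0.8265: g = -0.00025, g' = -1.0112 → ψ = 0.8262
Converged at ψ = 0.8262.
Compositions from xᵢ = zᵢ/(1+ψ(Kᵢ−1)), yᵢ = Kᵢxᵢ:
  methanol: x = 0.3254, y = 0.7841
  p-xylene: x = 0.6746, y = 0.2159

ψ = 0.8262, x_p-xylene = 0.6746, y_p-xylene = 0.2159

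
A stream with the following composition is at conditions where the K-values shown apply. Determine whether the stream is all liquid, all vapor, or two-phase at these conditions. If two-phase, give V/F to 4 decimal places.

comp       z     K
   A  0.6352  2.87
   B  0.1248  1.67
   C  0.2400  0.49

ΣzᵢKᵢ = 2.1490; Σzᵢ/Kᵢ = 0.7859.
Since Σzᵢ/Kᵢ < 1 the mixture is above its dew point — single vapor phase.

all vapor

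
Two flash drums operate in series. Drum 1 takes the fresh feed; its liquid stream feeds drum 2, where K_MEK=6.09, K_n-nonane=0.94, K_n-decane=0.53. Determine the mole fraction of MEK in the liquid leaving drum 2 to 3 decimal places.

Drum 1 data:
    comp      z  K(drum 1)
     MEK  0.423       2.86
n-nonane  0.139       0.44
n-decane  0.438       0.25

Drum 1:
Rachford–Rice: g(ψ₁) = Σ zᵢ(Kᵢ−1)/(1+ψ₁(Kᵢ−1)) = 0.
Feasibility: ΣzᵢKᵢ = 1.380, Σzᵢ/Kᵢ = 2.216 — both > 1, two phases present.
Newton iteration, ψ₁⁰ = 0.31:
  ψ₁ = 0.310: g = -0.0232, g' = -1.071 → ψ₁ = 0.288
Converged at ψ₁ = 0.288.
Drum-1 compositions:
  MEK: x = 0.275, y = 0.787
  n-nonane: x = 0.166, y = 0.073
  n-decane: x = 0.559, y = 0.140
Drum-2 feed = drum-1 liquid: z₂ = (0.2753, 0.1658, 0.5589).
Drum 2:
Rachford–Rice: g(ψ₂) = Σ zᵢ(Kᵢ−1)/(1+ψ₂(Kᵢ−1)) = 0.
Check two-phase: ΣzᵢKᵢ = 2.129 > 1 and Σzᵢ/Kᵢ = 1.276 > 1, so g(0) = 1.129 > 0 and g(1) = -0.276 < 0.
Newton iteration, ψ₂⁰ = 0.63:
  ψ₂ = 0.630: g = -0.0504, g' = -0.653 → ψ₂ = 0.553
  ψ₂ = 0.553: g = 0.0023, g' = -0.716 → ψ₂ = 0.556
Converged at ψ₂ = 0.556.
  MEK: x = 0.072, y = 0.438
  n-nonane: x = 0.172, y = 0.161
  n-decane: x = 0.757, y = 0.401

x_MEK (drum 2) = 0.072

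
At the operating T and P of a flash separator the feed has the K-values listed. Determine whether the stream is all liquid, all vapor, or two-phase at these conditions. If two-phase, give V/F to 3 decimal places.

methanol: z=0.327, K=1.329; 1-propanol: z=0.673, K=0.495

ΣzᵢKᵢ = 0.768; Σzᵢ/Kᵢ = 1.606.
Since ΣzᵢKᵢ < 1 the mixture is below its bubble point — single liquid phase.

all liquid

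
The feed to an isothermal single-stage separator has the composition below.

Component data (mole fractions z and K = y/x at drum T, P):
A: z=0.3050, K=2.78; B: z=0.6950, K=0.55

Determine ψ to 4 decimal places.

ψ = 0.2873

Let ψ = V/F and solve Σ zᵢ(Kᵢ−1)/(1+ψ(Kᵢ−1)) = 0.
Check two-phase: ΣzᵢKᵢ = 1.2301 > 1 and Σzᵢ/Kᵢ = 1.3733 > 1, so g(0) = 0.2301 > 0 and g(1) = -0.3733 < 0.
Binary case is linear: z₁(K₁−1)(1+ψ(K₂−1)) + z₂(K₂−1)(1+ψ(K₁−1)) = 0
⇒ ψ = [z₁(K₁−1)+z₂(K₂−1)] / [−(K₁−1)(K₂−1)] = 0.23015/0.80100 = 0.2873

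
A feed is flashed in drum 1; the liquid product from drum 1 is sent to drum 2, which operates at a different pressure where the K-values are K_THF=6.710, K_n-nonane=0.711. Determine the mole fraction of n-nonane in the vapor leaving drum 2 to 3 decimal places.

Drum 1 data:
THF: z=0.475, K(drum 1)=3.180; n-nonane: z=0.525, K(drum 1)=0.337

y_n-nonane (drum 2) = 0.677

Drum 1:
Let ψ₁ = V/F and solve Σ zᵢ(Kᵢ−1)/(1+ψ₁(Kᵢ−1)) = 0.
Check two-phase: ΣzᵢKᵢ = 1.687 > 1 and Σzᵢ/Kᵢ = 1.707 > 1, so g(0) = 0.687 > 0 and g(1) = -0.707 < 0.
Binary case is linear: z₁(K₁−1)(1+ψ₁(K₂−1)) + z₂(K₂−1)(1+ψ₁(K₁−1)) = 0
⇒ ψ₁ = [z₁(K₁−1)+z₂(K₂−1)] / [−(K₁−1)(K₂−1)] = 0.6874/1.4453 = 0.476
Drum-1 compositions:
  THF: x = 0.233, y = 0.742
  n-nonane: x = 0.767, y = 0.258
Drum-2 feed = drum-1 liquid: z₂ = (0.2332, 0.7668).
Drum 2:
Material balance + equilibrium reduce to Σ zᵢ(Kᵢ−1)/(1+ψ₂(Kᵢ−1)) = 0.
Check two-phase: ΣzᵢKᵢ = 2.110 > 1 and Σzᵢ/Kᵢ = 1.113 > 1, so g(0) = 1.110 > 0 and g(1) = -0.113 < 0.
Binary case is linear: z₁(K₁−1)(1+ψ₂(K₂−1)) + z₂(K₂−1)(1+ψ₂(K₁−1)) = 0
⇒ ψ₂ = [z₁(K₁−1)+z₂(K₂−1)] / [−(K₁−1)(K₂−1)] = 1.1100/1.6502 = 0.673
  THF: x = 0.048, y = 0.323
  n-nonane: x = 0.952, y = 0.677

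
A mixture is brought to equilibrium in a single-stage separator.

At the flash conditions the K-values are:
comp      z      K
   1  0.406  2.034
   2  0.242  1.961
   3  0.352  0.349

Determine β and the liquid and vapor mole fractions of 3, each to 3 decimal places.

β = 0.646, x_3 = 0.607, y_3 = 0.212

Let β = V/F and solve Σ zᵢ(Kᵢ−1)/(1+β(Kᵢ−1)) = 0.
Feasibility: ΣzᵢKᵢ = 1.423, Σzᵢ/Kᵢ = 1.332 — both > 1, two phases present.
Newton iteration, β⁰ = 0.34:
  β = 0.340: g = 0.1916, g' = -0.611 → β = 0.654
  β = 0.654: g = -0.0056, g' = -0.691 → β = 0.646
Converged at β = 0.646.
Compositions from xᵢ = zᵢ/(1+β(Kᵢ−1)), yᵢ = Kᵢxᵢ:
  1: x = 0.243, y = 0.495
  2: x = 0.149, y = 0.293
  3: x = 0.607, y = 0.212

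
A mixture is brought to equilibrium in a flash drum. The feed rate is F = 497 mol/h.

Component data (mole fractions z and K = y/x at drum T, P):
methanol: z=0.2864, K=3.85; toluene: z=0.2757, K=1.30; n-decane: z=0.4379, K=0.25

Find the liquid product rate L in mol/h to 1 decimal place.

Iterate (Newton) starting at β = 0.5:
  β = 0.5000: g = -0.11696, g' = -1.0449 → β = 0.3881
  β = 0.3881: g = -0.00159, g' = -1.0345 → β = 0.3865
Converged at β = 0.3865.
Then V = β·F = 0.3865·497 = 192.1 mol/h and L = F − V = 304.9 mol/h.

L = 304.9 mol/h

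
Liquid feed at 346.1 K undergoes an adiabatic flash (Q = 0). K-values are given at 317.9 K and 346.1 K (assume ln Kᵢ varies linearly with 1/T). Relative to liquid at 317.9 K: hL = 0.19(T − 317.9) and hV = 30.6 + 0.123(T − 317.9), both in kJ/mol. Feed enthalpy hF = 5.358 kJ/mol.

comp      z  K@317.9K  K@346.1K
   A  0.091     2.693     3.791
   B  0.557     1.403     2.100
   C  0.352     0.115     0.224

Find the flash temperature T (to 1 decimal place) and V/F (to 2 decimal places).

Adiabatic flash: solve Rachford–Rice at each trial T, then check hF = ψ·hV(T) + (1−ψ)·hL(T).
  T = 317.9 K: K = (2.693, 1.403, 0.115), RR gives ψ = 0.110, H_out = 3.351 kJ/mol
  T = 346.1 K: K = (3.791, 2.100, 0.224), RR gives ψ = 0.555, H_out = 21.301 kJ/mol
  T = 332.0 K: K = (3.218, 1.731, 0.163), RR gives ψ = 0.375, H_out = 13.810 kJ/mol
  T = 324.9 K: K = (2.948, 1.561, 0.137), RR gives ψ = 0.258, H_out = 9.113 kJ/mol
  T = 321.4 K: K = (2.819, 1.481, 0.126), RR gives ψ = 0.189, H_out = 6.402 kJ/mol
  T = 319.6 K: K = (2.754, 1.440, 0.120), RR gives ψ = 0.149, H_out = 4.880 kJ/mol
Linear interpolation between T = 319.6 (H_out = 4.880) and T = 321.4 (H_out = 6.402) on hF = 5.358 gives T ≈ 320.2 K, at which ψ = 0.16.

T = 320.2 K, V/F = 0.16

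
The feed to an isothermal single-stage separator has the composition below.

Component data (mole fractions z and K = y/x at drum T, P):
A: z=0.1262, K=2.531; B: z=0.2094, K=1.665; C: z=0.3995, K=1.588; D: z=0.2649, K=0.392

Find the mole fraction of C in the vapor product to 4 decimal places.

Newton–Raphson from V/F = 0.5:
  V/F = 0.5000: g = 0.16407, g' = -0.4317 → V/F = 0.8801
  V/F = 0.8801: g = -0.02147, g' = -0.6035 → V/F = 0.8445
  V/F = 0.8445: g = -0.00062, g' = -0.5696 → V/F = 0.8434
Converged at V/F = 0.8434.
Compositions from xᵢ = zᵢ/(1+V/F(Kᵢ−1)), yᵢ = Kᵢxᵢ:
  A: x = 0.0551, y = 0.1394
  B: x = 0.1342, y = 0.2234
  C: x = 0.2671, y = 0.4241
  D: x = 0.5437, y = 0.2131

y_C = 0.4241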